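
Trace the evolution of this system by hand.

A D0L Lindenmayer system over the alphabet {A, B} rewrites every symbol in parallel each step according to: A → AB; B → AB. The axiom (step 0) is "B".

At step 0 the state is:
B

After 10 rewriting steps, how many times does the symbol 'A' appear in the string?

512

step 0: B
step 1: AB
step 2: ABAB
step 3: ABABABAB
step 4: ABABABABABABABAB
step 5: ABABABABABABABABABABABABABABABAB
step 6: ABABABABABABABABABABABABABABABABABABABABABABABABABABABABABABABAB
step 7: ABABABABABABABABABABABABABABABABABABABABABABABABABABABABAB…ABABABABABABABABABABABABABABABABABABABABABABABABABABABABAB  (len 128)
step 8: ABABABABABABABABABABABABABABABABABABABABABABABABABABABABAB…ABABABABABABABABABABABABABABABABABABABABABABABABABABABABAB  (len 256)
step 9: ABABABABABABABABABABABABABABABABABABABABABABABABABABABABAB…ABABABABABABABABABABABABABABABABABABABABABABABABABABABABAB  (len 512)
step 10: ABABABABABABABABABABABABABABABABABABABABABABABABABABABABAB…ABABABABABABABABABABABABABABABABABABABABABABABABABABABABAB  (len 1024)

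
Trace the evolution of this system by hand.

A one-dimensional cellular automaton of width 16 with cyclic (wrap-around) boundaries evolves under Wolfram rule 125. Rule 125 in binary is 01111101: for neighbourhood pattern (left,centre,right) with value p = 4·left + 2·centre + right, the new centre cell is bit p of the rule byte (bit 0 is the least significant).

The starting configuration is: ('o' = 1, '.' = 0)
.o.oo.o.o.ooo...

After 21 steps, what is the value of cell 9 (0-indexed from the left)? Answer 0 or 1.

gen 0: .o.oo.o.o.ooo...
gen 1: .oooooooooo.oooo
gen 2: oo........ooo..o
gen 3: .oooooooo.o.oo.o
gen 4: oo......oooooooo
gen 5: .oooooo.o.......
gen 6: .o....oooooooooo
gen 7: ooooo.o........o
gen 8: ....oooooooooo.o
gen 9: ooo.o........ooo
gen 10: ..oooooooooo.o..
gen 11: o.o........ooooo
gen 12: oooooooooo.o....
gen 13: o........oooooo.
gen 14: oooooooo.o....oo
gen 15: .......oooooo.o.
gen 16: oooooo.o....oooo
gen 17: .....oooooo.o...
gen 18: oooo.o....oooooo
gen 19: ...oooooo.o.....
gen 20: oo.o....oooooooo
gen 21: .oooooo.o.......

0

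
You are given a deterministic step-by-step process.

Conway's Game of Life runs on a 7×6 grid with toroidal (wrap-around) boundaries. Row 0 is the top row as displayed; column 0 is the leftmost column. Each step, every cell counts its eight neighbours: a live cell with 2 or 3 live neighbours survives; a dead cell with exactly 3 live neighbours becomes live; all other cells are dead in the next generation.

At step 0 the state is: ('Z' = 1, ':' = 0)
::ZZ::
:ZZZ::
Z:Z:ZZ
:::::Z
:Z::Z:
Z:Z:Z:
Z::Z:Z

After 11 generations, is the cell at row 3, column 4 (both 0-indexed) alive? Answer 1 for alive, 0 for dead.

gen 0: ::ZZ::
:ZZZ::
Z:Z:ZZ
:::::Z
:Z::Z:
Z:Z:Z:
Z::Z:Z
gen 1: Z:::::
Z::::Z
Z:Z:ZZ
:Z:Z::
ZZ:ZZ:
Z:Z:Z:
Z::::Z
gen 2: :Z::::
::::Z:
::ZZZ:
::::::
Z:::Z:
::Z:Z:
Z:::::
gen 3: ::::::
::Z:Z:
:::ZZ:
::::ZZ
:::Z:Z
:Z:Z::
:Z::::
gen 4: ::::::
::::Z:
::::::
:::::Z
Z:ZZ:Z
Z:::Z:
::Z:::
gen 5: ::::::
::::::
::::::
Z:::ZZ
ZZ:Z::
Z:Z:Z:
::::::
gen 6: ::::::
::::::
:::::Z
ZZ::ZZ
::ZZ::
Z:ZZ:Z
::::::
gen 7: ::::::
::::::
::::ZZ
ZZZZZZ
::::::
:ZZZZ:
::::::
gen 8: ::::::
::::::
:ZZ:::
ZZZZ::
::::::
::ZZ::
::ZZ::
gen 9: ::::::
::::::
Z::Z::
Z::Z::
::::::
::ZZ::
::ZZ::
gen 10: ::::::
::::::
::::::
::::::
::ZZ::
::ZZ::
::ZZ::
gen 11: ::::::
::::::
::::::
::::::
::ZZ::
:Z::Z:
::ZZ::

0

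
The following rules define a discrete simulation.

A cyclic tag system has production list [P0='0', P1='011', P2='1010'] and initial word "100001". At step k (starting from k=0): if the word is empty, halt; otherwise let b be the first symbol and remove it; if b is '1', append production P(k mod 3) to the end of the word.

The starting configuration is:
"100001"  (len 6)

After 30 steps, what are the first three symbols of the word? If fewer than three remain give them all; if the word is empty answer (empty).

k=0  "100001"  (len 6)
k=1  "000010"  (len 6)
k=2  "00010"  (len 5)
k=3  "0010"  (len 4)
k=4  "010"  (len 3)
k=5  "10"  (len 2)
k=6  "01010"  (len 5)
k=7  "1010"  (len 4)
k=8  "010011"  (len 6)
k=9  "10011"  (len 5)
k=10  "00110"  (len 5)
k=11  "0110"  (len 4)
k=12  "110"  (len 3)
k=13  "100"  (len 3)
k=14  "00011"  (len 5)
k=15  "0011"  (len 4)
k=16  "011"  (len 3)
k=17  "11"  (len 2)
k=18  "11010"  (len 5)
k=19  "10100"  (len 5)
k=20  "0100011"  (len 7)
k=21  "100011"  (len 6)
k=22  "000110"  (len 6)
k=23  "00110"  (len 5)
k=24  "0110"  (len 4)
k=25  "110"  (len 3)
k=26  "10011"  (len 5)
k=27  "00111010"  (len 8)
k=28  "0111010"  (len 7)
k=29  "111010"  (len 6)
k=30  "110101010"  (len 9)

110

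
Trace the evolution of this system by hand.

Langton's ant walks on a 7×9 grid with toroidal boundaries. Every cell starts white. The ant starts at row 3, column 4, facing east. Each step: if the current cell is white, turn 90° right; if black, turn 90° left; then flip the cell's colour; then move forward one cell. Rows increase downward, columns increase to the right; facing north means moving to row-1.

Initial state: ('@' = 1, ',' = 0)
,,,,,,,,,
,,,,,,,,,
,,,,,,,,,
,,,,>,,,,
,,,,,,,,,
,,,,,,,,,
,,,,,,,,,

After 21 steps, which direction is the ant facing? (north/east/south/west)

north

[0] ,,,,,,,,,
,,,,,,,,,
,,,,,,,,,
,,,,>,,,,
,,,,,,,,,
,,,,,,,,,
,,,,,,,,,
[1] ,,,,,,,,,
,,,,,,,,,
,,,,,,,,,
,,,,@,,,,
,,,,v,,,,
,,,,,,,,,
,,,,,,,,,
[2] ,,,,,,,,,
,,,,,,,,,
,,,,,,,,,
,,,,@,,,,
,,,<@,,,,
,,,,,,,,,
,,,,,,,,,
[3] ,,,,,,,,,
,,,,,,,,,
,,,,,,,,,
,,,^@,,,,
,,,@@,,,,
,,,,,,,,,
,,,,,,,,,
[4] ,,,,,,,,,
,,,,,,,,,
,,,,,,,,,
,,,@>,,,,
,,,@@,,,,
,,,,,,,,,
,,,,,,,,,
[5] ,,,,,,,,,
,,,,,,,,,
,,,,^,,,,
,,,@,,,,,
,,,@@,,,,
,,,,,,,,,
,,,,,,,,,
[6] ,,,,,,,,,
,,,,,,,,,
,,,,@>,,,
,,,@,,,,,
,,,@@,,,,
,,,,,,,,,
,,,,,,,,,
[7] ,,,,,,,,,
,,,,,,,,,
,,,,@@,,,
,,,@,v,,,
,,,@@,,,,
,,,,,,,,,
,,,,,,,,,
[8] ,,,,,,,,,
,,,,,,,,,
,,,,@@,,,
,,,@<@,,,
,,,@@,,,,
,,,,,,,,,
,,,,,,,,,
[9] ,,,,,,,,,
,,,,,,,,,
,,,,^@,,,
,,,@@@,,,
,,,@@,,,,
,,,,,,,,,
,,,,,,,,,
[10] ,,,,,,,,,
,,,,,,,,,
,,,<,@,,,
,,,@@@,,,
,,,@@,,,,
,,,,,,,,,
,,,,,,,,,
[11] ,,,,,,,,,
,,,^,,,,,
,,,@,@,,,
,,,@@@,,,
,,,@@,,,,
,,,,,,,,,
,,,,,,,,,
[12] ,,,,,,,,,
,,,@>,,,,
,,,@,@,,,
,,,@@@,,,
,,,@@,,,,
,,,,,,,,,
,,,,,,,,,
[13] ,,,,,,,,,
,,,@@,,,,
,,,@v@,,,
,,,@@@,,,
,,,@@,,,,
,,,,,,,,,
,,,,,,,,,
[14] ,,,,,,,,,
,,,@@,,,,
,,,<@@,,,
,,,@@@,,,
,,,@@,,,,
,,,,,,,,,
,,,,,,,,,
[15] ,,,,,,,,,
,,,@@,,,,
,,,,@@,,,
,,,v@@,,,
,,,@@,,,,
,,,,,,,,,
,,,,,,,,,
[16] ,,,,,,,,,
,,,@@,,,,
,,,,@@,,,
,,,,>@,,,
,,,@@,,,,
,,,,,,,,,
,,,,,,,,,
[17] ,,,,,,,,,
,,,@@,,,,
,,,,^@,,,
,,,,,@,,,
,,,@@,,,,
,,,,,,,,,
,,,,,,,,,
[18] ,,,,,,,,,
,,,@@,,,,
,,,<,@,,,
,,,,,@,,,
,,,@@,,,,
,,,,,,,,,
,,,,,,,,,
[19] ,,,,,,,,,
,,,^@,,,,
,,,@,@,,,
,,,,,@,,,
,,,@@,,,,
,,,,,,,,,
,,,,,,,,,
[20] ,,,,,,,,,
,,<,@,,,,
,,,@,@,,,
,,,,,@,,,
,,,@@,,,,
,,,,,,,,,
,,,,,,,,,
[21] ,,^,,,,,,
,,@,@,,,,
,,,@,@,,,
,,,,,@,,,
,,,@@,,,,
,,,,,,,,,
,,,,,,,,,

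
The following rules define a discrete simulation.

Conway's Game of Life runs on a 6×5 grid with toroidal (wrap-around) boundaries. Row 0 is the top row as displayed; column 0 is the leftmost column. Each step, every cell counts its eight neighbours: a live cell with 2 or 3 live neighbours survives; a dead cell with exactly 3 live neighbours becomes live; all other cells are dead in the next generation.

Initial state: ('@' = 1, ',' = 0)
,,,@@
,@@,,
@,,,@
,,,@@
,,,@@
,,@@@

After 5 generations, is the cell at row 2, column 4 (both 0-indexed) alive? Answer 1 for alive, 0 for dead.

gen 0: ,,,@@
,@@,,
@,,,@
,,,@@
,,,@@
,,@@@
gen 1: @@,,@
,@@,,
@@@,@
,,,,,
@,,,,
@,@,,
gen 2: ,,,@@
,,,,,
@,@@,
,,,,@
,@,,,
,,,,,
gen 3: ,,,,,
,,@,,
,,,@@
@@@@@
,,,,,
,,,,,
gen 4: ,,,,,
,,,@,
,,,,,
@@@,,
@@@@@
,,,,,
gen 5: ,,,,,
,,,,,
,@@,,
,,,,,
,,,@@
@@@@@

0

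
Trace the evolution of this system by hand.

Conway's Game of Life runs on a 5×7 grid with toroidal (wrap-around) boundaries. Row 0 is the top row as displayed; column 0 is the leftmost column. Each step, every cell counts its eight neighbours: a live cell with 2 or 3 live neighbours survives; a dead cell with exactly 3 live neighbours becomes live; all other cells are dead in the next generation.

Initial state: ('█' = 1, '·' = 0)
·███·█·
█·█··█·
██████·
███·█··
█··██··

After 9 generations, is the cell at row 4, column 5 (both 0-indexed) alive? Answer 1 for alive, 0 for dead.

0

k=0  ·███·█·
█·█··█·
██████·
███·█··
█··██··
k=1  █····█·
█····█·
·····█·
·······
█····██
k=2  ██··██·
····██·
······█
·····█·
█····█·
k=3  ██·····
█···█··
····█·█
·····█·
██···█·
k=4  ·······
██···██
····█·█
█···██·
██·····
k=5  ·······
█····██
·█··█··
██··██·
██····█
k=6  ·█···█·
█····██
·█··█··
··█·██·
·█···██
k=7  ·█··█··
██··███
██·██··
█████·█
███···█
k=8  ···██··
······█
·······
····█··
····█·█
k=9  ···██··
·······
·······
·····█·
····█··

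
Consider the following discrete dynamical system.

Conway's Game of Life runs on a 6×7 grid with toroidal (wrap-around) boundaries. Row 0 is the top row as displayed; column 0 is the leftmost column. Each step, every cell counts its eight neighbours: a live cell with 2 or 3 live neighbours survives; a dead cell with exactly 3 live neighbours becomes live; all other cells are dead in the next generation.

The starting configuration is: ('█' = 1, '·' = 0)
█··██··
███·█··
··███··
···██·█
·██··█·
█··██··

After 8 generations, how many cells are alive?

8

t=0: █··██··
███·█··
··███··
···██·█
·██··█·
█··██··
t=1: █····██
█····█·
█······
·█·····
███··██
█····██
t=2: ·█··█··
██···█·
██····█
··█····
··█··█·
····█··
t=3: ██··██·
··█··█·
··█···█
█·█···█
···█···
···███·
t=4: ·██····
█·████·
█·██·██
████··█
··██·██
··██·██
t=5: █······
█····█·
·······
·······
·······
█····██
t=6: ██···█·
······█
·······
·······
······█
█·····█
t=7: ·█···█·
█·····█
·······
·······
█·····█
·█···█·
t=8: ·█···█·
█·····█
·······
·······
█·····█
·█···█·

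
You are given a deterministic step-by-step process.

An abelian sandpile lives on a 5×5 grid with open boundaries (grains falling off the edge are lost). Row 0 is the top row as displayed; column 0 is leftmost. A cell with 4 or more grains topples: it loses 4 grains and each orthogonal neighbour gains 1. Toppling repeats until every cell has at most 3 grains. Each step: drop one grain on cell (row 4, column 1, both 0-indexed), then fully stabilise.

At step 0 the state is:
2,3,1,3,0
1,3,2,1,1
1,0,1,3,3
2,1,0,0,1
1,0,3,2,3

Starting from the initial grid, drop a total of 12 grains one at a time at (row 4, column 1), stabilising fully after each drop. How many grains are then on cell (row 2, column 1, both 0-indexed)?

1

step 0: 2,3,1,3,0
1,3,2,1,1
1,0,1,3,3
2,1,0,0,1
1,0,3,2,3
step 1: 2,3,1,3,0
1,3,2,1,1
1,0,1,3,3
2,1,0,0,1
1,1,3,2,3
step 2: 2,3,1,3,0
1,3,2,1,1
1,0,1,3,3
2,1,0,0,1
1,2,3,2,3
step 3: 2,3,1,3,0
1,3,2,1,1
1,0,1,3,3
2,1,0,0,1
1,3,3,2,3
step 4: 2,3,1,3,0
1,3,2,1,1
1,0,1,3,3
2,2,1,0,1
2,1,0,3,3
step 5: 2,3,1,3,0
1,3,2,1,1
1,0,1,3,3
2,2,1,0,1
2,2,0,3,3
step 6: 2,3,1,3,0
1,3,2,1,1
1,0,1,3,3
2,2,1,0,1
2,3,0,3,3
step 7: 2,3,1,3,0
1,3,2,1,1
1,0,1,3,3
2,3,1,0,1
3,0,1,3,3
step 8: 2,3,1,3,0
1,3,2,1,1
1,0,1,3,3
2,3,1,0,1
3,1,1,3,3
step 9: 2,3,1,3,0
1,3,2,1,1
1,0,1,3,3
2,3,1,0,1
3,2,1,3,3
step 10: 2,3,1,3,0
1,3,2,1,1
1,0,1,3,3
2,3,1,0,1
3,3,1,3,3
step 11: 2,3,1,3,0
1,3,2,1,1
2,1,1,3,3
0,1,2,0,1
1,2,2,3,3
step 12: 2,3,1,3,0
1,3,2,1,1
2,1,1,3,3
0,1,2,0,1
1,3,2,3,3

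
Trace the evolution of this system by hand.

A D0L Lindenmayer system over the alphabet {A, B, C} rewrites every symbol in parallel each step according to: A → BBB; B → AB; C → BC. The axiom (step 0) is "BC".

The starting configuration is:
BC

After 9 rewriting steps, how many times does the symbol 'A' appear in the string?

gen 0: BC
gen 1: ABBC
gen 2: BBBABABBC
gen 3: ABABABBBBABBBBABABBC
gen 4: BBBABBBBABBBBABABABABBBBABABABABBBBABBBBABABBC
gen 5: ABABABBBBABABABABBBBABABABABBBBABBBBABBBBABBBBABABABABBBBABBBBABBBBABBBBABABABABBBBABABABABBBBABBBBABABBC
gen 6: BBBABBBBABBBBABABABABBBBABBBBABBBBABBBBABABABABBBBABBBBABB…BABABABBBBABBBBABBBBABBBBABABABABBBBABABABABBBBABBBBABABBC  (len 242)
gen 7: ABABABBBBABABABABBBBABABABABBBBABBBBABBBBABBBBABABABABBBBA…BABABABBBBABBBBABBBBABBBBABABABABBBBABABABABBBBABBBBABABBC  (len 556)
gen 8: BBBABBBBABBBBABABABABBBBABBBBABBBBABBBBABABABABBBBABBBBABB…BABABABBBBABBBBABBBBABBBBABABABABBBBABABABABBBBABBBBABABBC  (len 1281)
gen 9: ABABABBBBABABABABBBBABABABABBBBABBBBABBBBABBBBABABABABBBBA…BABABABBBBABBBBABBBBABBBBABABABABBBBABABABABBBBABBBBABABBC  (len 2948)

894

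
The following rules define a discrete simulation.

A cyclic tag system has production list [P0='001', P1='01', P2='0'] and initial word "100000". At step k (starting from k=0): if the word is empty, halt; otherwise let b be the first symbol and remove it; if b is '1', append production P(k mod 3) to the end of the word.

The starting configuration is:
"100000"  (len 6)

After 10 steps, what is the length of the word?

0

gen 0: "100000"  (len 6)
gen 1: "00000001"  (len 8)
gen 2: "0000001"  (len 7)
gen 3: "000001"  (len 6)
gen 4: "00001"  (len 5)
gen 5: "0001"  (len 4)
gen 6: "001"  (len 3)
gen 7: "01"  (len 2)
gen 8: "1"  (len 1)
gen 9: "0"  (len 1)
gen 10: (halted — word empty)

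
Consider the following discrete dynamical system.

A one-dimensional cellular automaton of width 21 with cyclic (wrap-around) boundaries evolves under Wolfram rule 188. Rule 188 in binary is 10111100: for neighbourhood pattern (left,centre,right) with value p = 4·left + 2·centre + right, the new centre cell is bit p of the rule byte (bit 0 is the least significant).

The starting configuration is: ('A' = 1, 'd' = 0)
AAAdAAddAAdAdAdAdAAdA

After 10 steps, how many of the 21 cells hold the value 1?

t=0: AAAdAAddAAdAdAdAdAAdA
t=1: AAdAAdAdAdAAAAAAAAdAA
t=2: AdAAdAAAAAAAAAAAAdAAA
t=3: dAAdAAAAAAAAAAAAdAAAA
t=4: AAdAAAAAAAAAAAAdAAAAd
t=5: AdAAAAAAAAAAAAdAAAAdA
t=6: dAAAAAAAAAAAAdAAAAdAA
t=7: AAAAAAAAAAAAdAAAAdAAd
t=8: AAAAAAAAAAAdAAAAdAAdA
t=9: AAAAAAAAAAdAAAAdAAdAA
t=10: AAAAAAAAAdAAAAdAAdAAA

18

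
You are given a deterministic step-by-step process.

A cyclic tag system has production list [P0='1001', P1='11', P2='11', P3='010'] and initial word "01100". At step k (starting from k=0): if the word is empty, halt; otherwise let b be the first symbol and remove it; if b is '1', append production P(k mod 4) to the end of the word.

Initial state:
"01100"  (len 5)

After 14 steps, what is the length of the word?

k=0  "01100"  (len 5)
k=1  "1100"  (len 4)
k=2  "10011"  (len 5)
k=3  "001111"  (len 6)
k=4  "01111"  (len 5)
k=5  "1111"  (len 4)
k=6  "11111"  (len 5)
k=7  "111111"  (len 6)
k=8  "11111010"  (len 8)
k=9  "11110101001"  (len 11)
k=10  "111010100111"  (len 12)
k=11  "1101010011111"  (len 13)
k=12  "101010011111010"  (len 15)
k=13  "010100111110101001"  (len 18)
k=14  "10100111110101001"  (len 17)

17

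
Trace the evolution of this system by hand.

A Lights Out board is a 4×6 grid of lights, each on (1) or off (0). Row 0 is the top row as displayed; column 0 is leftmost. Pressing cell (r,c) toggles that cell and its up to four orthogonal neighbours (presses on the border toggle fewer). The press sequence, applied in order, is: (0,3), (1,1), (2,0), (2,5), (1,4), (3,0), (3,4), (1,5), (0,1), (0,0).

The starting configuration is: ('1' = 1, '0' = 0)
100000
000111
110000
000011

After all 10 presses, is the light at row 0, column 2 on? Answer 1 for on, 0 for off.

0

[0] 100000
000111
110000
000011
[1] 101110
000011
110000
000011
[2] 111110
111011
100000
000011
[3] 111110
011011
010000
100011
[4] 111110
011010
010011
100010
[5] 111100
011101
010001
100010
[6] 111100
011101
110001
010010
[7] 111100
011101
110011
010101
[8] 111101
011110
110010
010101
[9] 000101
001110
110010
010101
[10] 110101
101110
110010
010101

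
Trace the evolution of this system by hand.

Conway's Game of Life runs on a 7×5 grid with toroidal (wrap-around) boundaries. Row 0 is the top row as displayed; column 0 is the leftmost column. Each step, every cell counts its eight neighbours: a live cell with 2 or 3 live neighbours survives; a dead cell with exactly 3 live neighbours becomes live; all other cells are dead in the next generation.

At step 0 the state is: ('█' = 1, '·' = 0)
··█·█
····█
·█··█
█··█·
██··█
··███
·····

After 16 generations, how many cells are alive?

3

step 0: ··█·█
····█
·█··█
█··█·
██··█
··███
·····
step 1: ···█·
····█
···██
··██·
·█···
·████
··█·█
step 2: ···██
····█
··█·█
··███
██··█
·█··█
██··█
step 3: ···█·
█···█
█·█·█
··█··
·█···
··██·
·██··
step 4: █████
██···
█···█
█·██·
·█·█·
···█·
·█···
step 5: ···██
·····
··██·
█·██·
·█·█·
·····
·█···
step 6: ·····
··█·█
·████
·····
·█·██
··█··
·····
step 7: ·····
███·█
███·█
·█···
··██·
··██·
·····
step 8: ██···
··█·█
····█
····█
·█·█·
··██·
·····
step 9: ██···
·█·██
█···█
█··██
···██
··██·
·██··
step 10: ···██
·███·
·██··
·····
█····
·█··█
█··█·
step 11: ██···
██··█
·█·█·
·█···
█····
·█··█
█·██·
step 12: ···█·
····█
·█··█
███··
██···
·████
··██·
step 13: ··███
█··██
·████
··█·█
·····
····█
·█···
step 14: ·██··
·····
·█···
███·█
···█·
·····
█·█·█
step 15: ████·
·██··
·██··
█████
█████
···██
█·██·
step 16: █····
·····
····█
·····
·····
·····
█····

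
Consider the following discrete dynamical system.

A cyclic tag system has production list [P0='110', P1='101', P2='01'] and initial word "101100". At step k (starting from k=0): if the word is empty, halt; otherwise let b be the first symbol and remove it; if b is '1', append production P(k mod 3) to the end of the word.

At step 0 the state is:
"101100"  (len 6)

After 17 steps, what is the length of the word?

16

step 0: "101100"  (len 6)
step 1: "01100110"  (len 8)
step 2: "1100110"  (len 7)
step 3: "10011001"  (len 8)
step 4: "0011001110"  (len 10)
step 5: "011001110"  (len 9)
step 6: "11001110"  (len 8)
step 7: "1001110110"  (len 10)
step 8: "001110110101"  (len 12)
step 9: "01110110101"  (len 11)
step 10: "1110110101"  (len 10)
step 11: "110110101101"  (len 12)
step 12: "1011010110101"  (len 13)
step 13: "011010110101110"  (len 15)
step 14: "11010110101110"  (len 14)
step 15: "101011010111001"  (len 15)
step 16: "01011010111001110"  (len 17)
step 17: "1011010111001110"  (len 16)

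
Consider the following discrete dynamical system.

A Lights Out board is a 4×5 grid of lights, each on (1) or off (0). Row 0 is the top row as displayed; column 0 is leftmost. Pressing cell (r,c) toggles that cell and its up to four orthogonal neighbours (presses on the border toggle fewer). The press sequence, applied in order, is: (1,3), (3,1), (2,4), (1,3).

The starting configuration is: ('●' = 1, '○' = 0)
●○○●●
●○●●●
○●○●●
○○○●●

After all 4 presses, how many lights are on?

gen 0: ●○○●●
●○●●●
○●○●●
○○○●●
gen 1: ●○○○●
●○○○○
○●○○●
○○○●●
gen 2: ●○○○●
●○○○○
○○○○●
●●●●●
gen 3: ●○○○●
●○○○●
○○○●○
●●●●○
gen 4: ●○○●●
●○●●○
○○○○○
●●●●○

10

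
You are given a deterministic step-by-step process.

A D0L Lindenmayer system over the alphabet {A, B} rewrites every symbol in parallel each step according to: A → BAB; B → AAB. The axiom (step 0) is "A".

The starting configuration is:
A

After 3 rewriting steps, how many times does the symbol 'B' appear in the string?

14

k=0  A
k=1  BAB
k=2  AABBABAAB
k=3  BABBABAABAABBABAABBABBABAAB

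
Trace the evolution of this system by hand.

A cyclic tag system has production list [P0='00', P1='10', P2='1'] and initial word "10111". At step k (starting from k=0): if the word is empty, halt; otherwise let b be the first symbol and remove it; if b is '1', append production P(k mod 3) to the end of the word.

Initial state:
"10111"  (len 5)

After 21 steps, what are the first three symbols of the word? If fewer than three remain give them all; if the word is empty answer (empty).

step 0: "10111"  (len 5)
step 1: "011100"  (len 6)
step 2: "11100"  (len 5)
step 3: "11001"  (len 5)
step 4: "100100"  (len 6)
step 5: "0010010"  (len 7)
step 6: "010010"  (len 6)
step 7: "10010"  (len 5)
step 8: "001010"  (len 6)
step 9: "01010"  (len 5)
step 10: "1010"  (len 4)
step 11: "01010"  (len 5)
step 12: "1010"  (len 4)
step 13: "01000"  (len 5)
step 14: "1000"  (len 4)
step 15: "0001"  (len 4)
step 16: "001"  (len 3)
step 17: "01"  (len 2)
step 18: "1"  (len 1)
step 19: "00"  (len 2)
step 20: "0"  (len 1)
step 21: (halted — word empty)

(empty)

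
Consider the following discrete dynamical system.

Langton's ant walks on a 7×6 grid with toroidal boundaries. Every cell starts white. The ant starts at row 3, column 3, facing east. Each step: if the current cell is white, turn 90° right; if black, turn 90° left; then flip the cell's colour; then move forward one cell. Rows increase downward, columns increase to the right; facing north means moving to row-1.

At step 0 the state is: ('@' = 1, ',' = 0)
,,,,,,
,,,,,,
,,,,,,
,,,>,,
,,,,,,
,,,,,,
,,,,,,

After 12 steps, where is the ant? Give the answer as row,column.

0) ,,,,,,
,,,,,,
,,,,,,
,,,>,,
,,,,,,
,,,,,,
,,,,,,
1) ,,,,,,
,,,,,,
,,,,,,
,,,@,,
,,,v,,
,,,,,,
,,,,,,
2) ,,,,,,
,,,,,,
,,,,,,
,,,@,,
,,<@,,
,,,,,,
,,,,,,
3) ,,,,,,
,,,,,,
,,,,,,
,,^@,,
,,@@,,
,,,,,,
,,,,,,
4) ,,,,,,
,,,,,,
,,,,,,
,,@>,,
,,@@,,
,,,,,,
,,,,,,
5) ,,,,,,
,,,,,,
,,,^,,
,,@,,,
,,@@,,
,,,,,,
,,,,,,
6) ,,,,,,
,,,,,,
,,,@>,
,,@,,,
,,@@,,
,,,,,,
,,,,,,
7) ,,,,,,
,,,,,,
,,,@@,
,,@,v,
,,@@,,
,,,,,,
,,,,,,
8) ,,,,,,
,,,,,,
,,,@@,
,,@<@,
,,@@,,
,,,,,,
,,,,,,
9) ,,,,,,
,,,,,,
,,,^@,
,,@@@,
,,@@,,
,,,,,,
,,,,,,
10) ,,,,,,
,,,,,,
,,<,@,
,,@@@,
,,@@,,
,,,,,,
,,,,,,
11) ,,,,,,
,,^,,,
,,@,@,
,,@@@,
,,@@,,
,,,,,,
,,,,,,
12) ,,,,,,
,,@>,,
,,@,@,
,,@@@,
,,@@,,
,,,,,,
,,,,,,

1,3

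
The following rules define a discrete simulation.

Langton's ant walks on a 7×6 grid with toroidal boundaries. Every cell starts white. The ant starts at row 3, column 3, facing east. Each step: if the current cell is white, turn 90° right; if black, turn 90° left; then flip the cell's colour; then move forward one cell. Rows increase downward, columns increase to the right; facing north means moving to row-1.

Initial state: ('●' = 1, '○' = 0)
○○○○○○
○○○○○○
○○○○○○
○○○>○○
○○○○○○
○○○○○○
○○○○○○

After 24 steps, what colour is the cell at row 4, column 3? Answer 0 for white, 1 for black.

1

k=0  ○○○○○○
○○○○○○
○○○○○○
○○○>○○
○○○○○○
○○○○○○
○○○○○○
k=1  ○○○○○○
○○○○○○
○○○○○○
○○○●○○
○○○v○○
○○○○○○
○○○○○○
k=2  ○○○○○○
○○○○○○
○○○○○○
○○○●○○
○○<●○○
○○○○○○
○○○○○○
k=3  ○○○○○○
○○○○○○
○○○○○○
○○^●○○
○○●●○○
○○○○○○
○○○○○○
k=4  ○○○○○○
○○○○○○
○○○○○○
○○●>○○
○○●●○○
○○○○○○
○○○○○○
k=5  ○○○○○○
○○○○○○
○○○^○○
○○●○○○
○○●●○○
○○○○○○
○○○○○○
k=6  ○○○○○○
○○○○○○
○○○●>○
○○●○○○
○○●●○○
○○○○○○
○○○○○○
k=7  ○○○○○○
○○○○○○
○○○●●○
○○●○v○
○○●●○○
○○○○○○
○○○○○○
k=8  ○○○○○○
○○○○○○
○○○●●○
○○●<●○
○○●●○○
○○○○○○
○○○○○○
k=9  ○○○○○○
○○○○○○
○○○^●○
○○●●●○
○○●●○○
○○○○○○
○○○○○○
k=10  ○○○○○○
○○○○○○
○○<○●○
○○●●●○
○○●●○○
○○○○○○
○○○○○○
k=11  ○○○○○○
○○^○○○
○○●○●○
○○●●●○
○○●●○○
○○○○○○
○○○○○○
k=12  ○○○○○○
○○●>○○
○○●○●○
○○●●●○
○○●●○○
○○○○○○
○○○○○○
k=13  ○○○○○○
○○●●○○
○○●v●○
○○●●●○
○○●●○○
○○○○○○
○○○○○○
k=14  ○○○○○○
○○●●○○
○○<●●○
○○●●●○
○○●●○○
○○○○○○
○○○○○○
k=15  ○○○○○○
○○●●○○
○○○●●○
○○v●●○
○○●●○○
○○○○○○
○○○○○○
k=16  ○○○○○○
○○●●○○
○○○●●○
○○○>●○
○○●●○○
○○○○○○
○○○○○○
k=17  ○○○○○○
○○●●○○
○○○^●○
○○○○●○
○○●●○○
○○○○○○
○○○○○○
k=18  ○○○○○○
○○●●○○
○○<○●○
○○○○●○
○○●●○○
○○○○○○
○○○○○○
k=19  ○○○○○○
○○^●○○
○○●○●○
○○○○●○
○○●●○○
○○○○○○
○○○○○○
k=20  ○○○○○○
○<○●○○
○○●○●○
○○○○●○
○○●●○○
○○○○○○
○○○○○○
k=21  ○^○○○○
○●○●○○
○○●○●○
○○○○●○
○○●●○○
○○○○○○
○○○○○○
k=22  ○●>○○○
○●○●○○
○○●○●○
○○○○●○
○○●●○○
○○○○○○
○○○○○○
k=23  ○●●○○○
○●v●○○
○○●○●○
○○○○●○
○○●●○○
○○○○○○
○○○○○○
k=24  ○●●○○○
○<●●○○
○○●○●○
○○○○●○
○○●●○○
○○○○○○
○○○○○○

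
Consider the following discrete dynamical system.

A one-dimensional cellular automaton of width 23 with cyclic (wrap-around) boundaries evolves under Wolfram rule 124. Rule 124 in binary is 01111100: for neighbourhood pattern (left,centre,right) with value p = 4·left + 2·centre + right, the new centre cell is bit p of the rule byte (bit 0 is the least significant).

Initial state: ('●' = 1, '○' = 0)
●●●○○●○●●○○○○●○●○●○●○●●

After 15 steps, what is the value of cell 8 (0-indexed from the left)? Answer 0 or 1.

k=0  ●●●○○●○●●○○○○●○●○●○●○●●
k=1  ○○●●○●●●●●○○○●●●●●●●●●○
k=2  ○○●●●●○○○●●○○●○○○○○○○●●
k=3  ●○●○○●●○○●●●○●●○○○○○○●●
k=4  ●●●●○●●●○●○●●●●●○○○○○●○
k=5  ●○○●●●○●●●●●○○○●●○○○○●●
k=6  ●●○●○●●●○○○●●○○●●●○○○●○
k=7  ●●●●●●○●●○○●●●○●○●●○○●●
k=8  ○○○○○●●●●●○●○●●●●●●●○●○
k=9  ○○○○○●○○○●●●●●○○○○○●●●●
k=10  ●○○○○●●○○●○○○●●○○○○●○○●
k=11  ●●○○○●●●○●●○○●●●○○○●●○●
k=12  ○●●○○●○●●●●●○●○●●○○●●●●
k=13  ●●●●○●●●○○○●●●●●●●○●○○●
k=14  ○○○●●●○●●○○●○○○○○●●●●○●
k=15  ●○○●○●●●●●○●●○○○○●○○●●●

1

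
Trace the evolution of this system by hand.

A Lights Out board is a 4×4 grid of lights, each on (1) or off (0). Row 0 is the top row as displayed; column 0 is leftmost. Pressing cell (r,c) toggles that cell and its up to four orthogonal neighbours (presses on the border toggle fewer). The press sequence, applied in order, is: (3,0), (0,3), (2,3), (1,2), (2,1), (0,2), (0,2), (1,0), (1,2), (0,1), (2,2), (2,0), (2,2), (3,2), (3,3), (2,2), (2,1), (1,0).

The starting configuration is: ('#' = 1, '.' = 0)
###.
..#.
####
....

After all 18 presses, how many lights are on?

[0] ###.
..#.
####
....
[1] ###.
..#.
.###
##..
[2] ##.#
..##
.###
##..
[3] ##.#
..#.
.#..
##.#
[4] ####
.#.#
.##.
##.#
[5] ####
...#
#...
#..#
[6] #...
..##
#...
#..#
[7] ####
...#
#...
#..#
[8] .###
##.#
....
#..#
[9] .#.#
#.#.
..#.
#..#
[10] #.##
###.
..#.
#..#
[11] #.##
##..
.#.#
#.##
[12] #.##
.#..
#..#
..##
[13] #.##
.##.
###.
...#
[14] #.##
.##.
##..
.##.
[15] #.##
.##.
##.#
.#.#
[16] #.##
.#..
#.#.
.###
[17] #.##
....
.#..
..##
[18] ..##
##..
##..
..##

8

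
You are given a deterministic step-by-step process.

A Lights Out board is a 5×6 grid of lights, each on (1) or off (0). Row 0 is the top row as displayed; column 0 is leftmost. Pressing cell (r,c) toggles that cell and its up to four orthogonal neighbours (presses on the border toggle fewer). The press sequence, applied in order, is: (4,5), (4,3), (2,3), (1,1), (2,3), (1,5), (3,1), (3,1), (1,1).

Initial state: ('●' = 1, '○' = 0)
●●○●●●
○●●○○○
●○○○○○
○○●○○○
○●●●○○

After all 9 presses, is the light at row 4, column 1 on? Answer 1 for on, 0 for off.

1

k=0  ●●○●●●
○●●○○○
●○○○○○
○○●○○○
○●●●○○
k=1  ●●○●●●
○●●○○○
●○○○○○
○○●○○●
○●●●●●
k=2  ●●○●●●
○●●○○○
●○○○○○
○○●●○●
○●○○○●
k=3  ●●○●●●
○●●●○○
●○●●●○
○○●○○●
○●○○○●
k=4  ●○○●●●
●○○●○○
●●●●●○
○○●○○●
○●○○○●
k=5  ●○○●●●
●○○○○○
●●○○○○
○○●●○●
○●○○○●
k=6  ●○○●●○
●○○○●●
●●○○○●
○○●●○●
○●○○○●
k=7  ●○○●●○
●○○○●●
●○○○○●
●●○●○●
○○○○○●
k=8  ●○○●●○
●○○○●●
●●○○○●
○○●●○●
○●○○○●
k=9  ●●○●●○
○●●○●●
●○○○○●
○○●●○●
○●○○○●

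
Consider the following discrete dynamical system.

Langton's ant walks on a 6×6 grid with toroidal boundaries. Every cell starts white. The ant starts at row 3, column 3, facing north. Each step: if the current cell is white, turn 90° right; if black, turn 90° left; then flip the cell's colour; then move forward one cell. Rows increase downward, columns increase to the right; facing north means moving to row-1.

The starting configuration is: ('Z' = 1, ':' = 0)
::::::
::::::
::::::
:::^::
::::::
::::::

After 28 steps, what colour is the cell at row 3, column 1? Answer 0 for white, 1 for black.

step 0: ::::::
::::::
::::::
:::^::
::::::
::::::
step 1: ::::::
::::::
::::::
:::Z>:
::::::
::::::
step 2: ::::::
::::::
::::::
:::ZZ:
::::v:
::::::
step 3: ::::::
::::::
::::::
:::ZZ:
:::<Z:
::::::
step 4: ::::::
::::::
::::::
:::^Z:
:::ZZ:
::::::
step 5: ::::::
::::::
::::::
::<:Z:
:::ZZ:
::::::
step 6: ::::::
::::::
::^:::
::Z:Z:
:::ZZ:
::::::
step 7: ::::::
::::::
::Z>::
::Z:Z:
:::ZZ:
::::::
step 8: ::::::
::::::
::ZZ::
::ZvZ:
:::ZZ:
::::::
step 9: ::::::
::::::
::ZZ::
::<ZZ:
:::ZZ:
::::::
step 10: ::::::
::::::
::ZZ::
:::ZZ:
::vZZ:
::::::
step 11: ::::::
::::::
::ZZ::
:::ZZ:
:<ZZZ:
::::::
step 12: ::::::
::::::
::ZZ::
:^:ZZ:
:ZZZZ:
::::::
step 13: ::::::
::::::
::ZZ::
:Z>ZZ:
:ZZZZ:
::::::
step 14: ::::::
::::::
::ZZ::
:ZZZZ:
:ZvZZ:
::::::
step 15: ::::::
::::::
::ZZ::
:ZZZZ:
:Z:>Z:
::::::
step 16: ::::::
::::::
::ZZ::
:ZZ^Z:
:Z::Z:
::::::
step 17: ::::::
::::::
::ZZ::
:Z<:Z:
:Z::Z:
::::::
step 18: ::::::
::::::
::ZZ::
:Z::Z:
:Zv:Z:
::::::
step 19: ::::::
::::::
::ZZ::
:Z::Z:
:<Z:Z:
::::::
step 20: ::::::
::::::
::ZZ::
:Z::Z:
::Z:Z:
:v::::
step 21: ::::::
::::::
::ZZ::
:Z::Z:
::Z:Z:
<Z::::
step 22: ::::::
::::::
::ZZ::
:Z::Z:
^:Z:Z:
ZZ::::
step 23: ::::::
::::::
::ZZ::
:Z::Z:
Z>Z:Z:
ZZ::::
step 24: ::::::
::::::
::ZZ::
:Z::Z:
ZZZ:Z:
Zv::::
step 25: ::::::
::::::
::ZZ::
:Z::Z:
ZZZ:Z:
Z:>:::
step 26: ::v:::
::::::
::ZZ::
:Z::Z:
ZZZ:Z:
Z:Z:::
step 27: :<Z:::
::::::
::ZZ::
:Z::Z:
ZZZ:Z:
Z:Z:::
step 28: :ZZ:::
::::::
::ZZ::
:Z::Z:
ZZZ:Z:
Z^Z:::

1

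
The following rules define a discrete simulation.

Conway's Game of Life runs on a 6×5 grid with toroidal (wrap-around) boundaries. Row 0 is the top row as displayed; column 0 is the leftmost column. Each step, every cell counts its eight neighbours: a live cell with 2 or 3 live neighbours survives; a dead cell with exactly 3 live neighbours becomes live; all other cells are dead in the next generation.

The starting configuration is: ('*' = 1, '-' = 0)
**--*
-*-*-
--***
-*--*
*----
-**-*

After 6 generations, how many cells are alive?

1

0) **--*
-*-*-
--***
-*--*
*----
-**-*
1) ----*
-*---
-*--*
-**-*
--***
--***
2) *-*-*
-----
-*-*-
-*--*
-----
*-*--
3) *--**
*****
*-*--
*-*--
**---
*--**
4) -----
-----
-----
*-*-*
--**-
--**-
5) -----
-----
-----
-**-*
-----
--**-
6) -----
-----
-----
-----
-*---
-----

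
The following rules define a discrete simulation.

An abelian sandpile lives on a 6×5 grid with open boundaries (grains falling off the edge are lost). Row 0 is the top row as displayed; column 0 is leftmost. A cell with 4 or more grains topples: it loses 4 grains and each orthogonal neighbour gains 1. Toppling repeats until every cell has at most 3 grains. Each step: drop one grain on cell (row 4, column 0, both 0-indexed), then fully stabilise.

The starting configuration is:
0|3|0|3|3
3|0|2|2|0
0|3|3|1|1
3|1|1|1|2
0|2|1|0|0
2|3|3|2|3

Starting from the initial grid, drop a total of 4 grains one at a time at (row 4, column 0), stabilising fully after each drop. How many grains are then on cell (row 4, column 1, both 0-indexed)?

step 0: 0|3|0|3|3
3|0|2|2|0
0|3|3|1|1
3|1|1|1|2
0|2|1|0|0
2|3|3|2|3
step 1: 0|3|0|3|3
3|0|2|2|0
0|3|3|1|1
3|1|1|1|2
1|2|1|0|0
2|3|3|2|3
step 2: 0|3|0|3|3
3|0|2|2|0
0|3|3|1|1
3|1|1|1|2
2|2|1|0|0
2|3|3|2|3
step 3: 0|3|0|3|3
3|0|2|2|0
0|3|3|1|1
3|1|1|1|2
3|2|1|0|0
2|3|3|2|3
step 4: 0|3|0|3|3
3|0|2|2|0
1|3|3|1|1
0|2|1|1|2
1|3|1|0|0
3|3|3|2|3

3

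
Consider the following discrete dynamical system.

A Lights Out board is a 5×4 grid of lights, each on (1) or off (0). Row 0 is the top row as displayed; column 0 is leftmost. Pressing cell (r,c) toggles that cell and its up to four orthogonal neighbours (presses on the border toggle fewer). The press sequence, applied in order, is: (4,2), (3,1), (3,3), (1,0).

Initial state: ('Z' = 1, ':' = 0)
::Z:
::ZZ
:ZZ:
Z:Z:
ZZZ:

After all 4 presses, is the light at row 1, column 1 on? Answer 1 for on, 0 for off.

1

t=0: ::Z:
::ZZ
:ZZ:
Z:Z:
ZZZ:
t=1: ::Z:
::ZZ
:ZZ:
Z:::
Z::Z
t=2: ::Z:
::ZZ
::Z:
:ZZ:
ZZ:Z
t=3: ::Z:
::ZZ
::ZZ
:Z:Z
ZZ::
t=4: Z:Z:
ZZZZ
Z:ZZ
:Z:Z
ZZ::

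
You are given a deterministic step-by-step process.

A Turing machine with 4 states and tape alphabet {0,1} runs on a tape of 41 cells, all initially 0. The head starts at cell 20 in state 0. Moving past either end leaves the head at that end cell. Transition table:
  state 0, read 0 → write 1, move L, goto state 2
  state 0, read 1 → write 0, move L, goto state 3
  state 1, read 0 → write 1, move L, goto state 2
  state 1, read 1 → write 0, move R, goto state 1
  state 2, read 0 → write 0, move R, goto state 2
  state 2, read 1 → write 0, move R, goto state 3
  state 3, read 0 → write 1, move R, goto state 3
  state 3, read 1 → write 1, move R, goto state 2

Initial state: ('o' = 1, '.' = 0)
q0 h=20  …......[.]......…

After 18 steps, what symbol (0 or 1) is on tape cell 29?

step 0: q0 h=20  …......[.]......…
step 1: q2 h=19  …......[.]o.....…
step 2: q2 h=20  …......[o]......…
step 3: q3 h=21  …......[.]......…
step 4: q3 h=22  ….....o[.]......…
step 5: q3 h=23  …....oo[.]......…
step 6: q3 h=24  …...ooo[.]......…
step 7: q3 h=25  …..oooo[.]......…
step 8: q3 h=26  ….ooooo[.]......…
step 9: q3 h=27  …oooooo[.]......…
step 10: q3 h=28  …oooooo[.]......…
step 11: q3 h=29  …oooooo[.]......…
step 12: q3 h=30  …oooooo[.]......…
step 13: q3 h=31  …oooooo[.]......…
step 14: q3 h=32  …oooooo[.]......…
step 15: q3 h=33  …oooooo[.]......…
step 16: q3 h=34  …oooooo[.]......|
step 17: q3 h=35  …oooooo[.].....|
step 18: q3 h=36  …oooooo[.]....|

1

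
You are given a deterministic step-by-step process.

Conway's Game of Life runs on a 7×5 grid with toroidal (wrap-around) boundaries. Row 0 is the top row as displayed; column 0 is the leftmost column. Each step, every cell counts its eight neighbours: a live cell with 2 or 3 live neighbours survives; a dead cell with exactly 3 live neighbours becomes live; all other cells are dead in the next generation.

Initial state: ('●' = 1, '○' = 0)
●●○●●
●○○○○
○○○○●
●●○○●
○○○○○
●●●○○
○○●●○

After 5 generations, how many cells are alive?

t=0: ●●○●●
●○○○○
○○○○●
●●○○●
○○○○○
●●●○○
○○●●○
t=1: ●●○●○
○●○●○
○●○○●
●○○○●
○○●○●
○●●●○
○○○○○
t=2: ●●○○●
○●○●○
○●●●●
○●○○●
○○●○●
○●●●○
●○○●●
t=3: ○●○○○
○○○○○
○●○○●
○●○○●
○○○○●
○●○○○
○○○○○
t=4: ○○○○○
●○○○○
○○○○○
○○○●●
○○○○○
○○○○○
○○○○○
t=5: ○○○○○
○○○○○
○○○○●
○○○○○
○○○○○
○○○○○
○○○○○

1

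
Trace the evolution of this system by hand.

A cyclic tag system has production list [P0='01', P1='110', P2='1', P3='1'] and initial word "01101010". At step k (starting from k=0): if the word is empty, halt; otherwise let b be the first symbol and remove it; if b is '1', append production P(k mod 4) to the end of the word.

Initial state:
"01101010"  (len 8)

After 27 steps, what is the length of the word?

13

0) "01101010"  (len 8)
1) "1101010"  (len 7)
2) "101010110"  (len 9)
3) "010101101"  (len 9)
4) "10101101"  (len 8)
5) "010110101"  (len 9)
6) "10110101"  (len 8)
7) "01101011"  (len 8)
8) "1101011"  (len 7)
9) "10101101"  (len 8)
10) "0101101110"  (len 10)
11) "101101110"  (len 9)
12) "011011101"  (len 9)
13) "11011101"  (len 8)
14) "1011101110"  (len 10)
15) "0111011101"  (len 10)
16) "111011101"  (len 9)
17) "1101110101"  (len 10)
18) "101110101110"  (len 12)
19) "011101011101"  (len 12)
20) "11101011101"  (len 11)
21) "110101110101"  (len 12)
22) "10101110101110"  (len 14)
23) "01011101011101"  (len 14)
24) "1011101011101"  (len 13)
25) "01110101110101"  (len 14)
26) "1110101110101"  (len 13)
27) "1101011101011"  (len 13)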